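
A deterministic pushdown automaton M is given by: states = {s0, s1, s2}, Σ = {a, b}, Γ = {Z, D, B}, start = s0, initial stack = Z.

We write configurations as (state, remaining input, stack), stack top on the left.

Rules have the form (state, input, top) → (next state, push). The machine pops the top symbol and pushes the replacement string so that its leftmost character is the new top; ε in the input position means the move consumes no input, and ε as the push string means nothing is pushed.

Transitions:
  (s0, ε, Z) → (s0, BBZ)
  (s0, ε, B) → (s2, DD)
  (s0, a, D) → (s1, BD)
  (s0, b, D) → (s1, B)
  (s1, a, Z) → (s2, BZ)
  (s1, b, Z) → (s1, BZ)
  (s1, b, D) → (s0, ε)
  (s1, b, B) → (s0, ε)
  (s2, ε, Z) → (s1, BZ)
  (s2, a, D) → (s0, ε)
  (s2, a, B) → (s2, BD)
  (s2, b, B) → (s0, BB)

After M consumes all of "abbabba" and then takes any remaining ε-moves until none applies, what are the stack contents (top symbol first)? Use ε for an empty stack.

(s0, abbabba, Z) ⊢ (s0, abbabba, BBZ) ⊢ (s2, abbabba, DDBZ) ⊢ (s0, bbabba, DBZ) ⊢ (s1, babba, BBZ) ⊢ (s0, abba, BZ) ⊢ (s2, abba, DDZ) ⊢ (s0, bba, DZ) ⊢ (s1, ba, BZ) ⊢ (s0, a, Z) ⊢ (s0, a, BBZ) ⊢ (s2, a, DDBZ) ⊢ (s0, ε, DBZ)
All input consumed in state s0 with stack DBZ.

DBZ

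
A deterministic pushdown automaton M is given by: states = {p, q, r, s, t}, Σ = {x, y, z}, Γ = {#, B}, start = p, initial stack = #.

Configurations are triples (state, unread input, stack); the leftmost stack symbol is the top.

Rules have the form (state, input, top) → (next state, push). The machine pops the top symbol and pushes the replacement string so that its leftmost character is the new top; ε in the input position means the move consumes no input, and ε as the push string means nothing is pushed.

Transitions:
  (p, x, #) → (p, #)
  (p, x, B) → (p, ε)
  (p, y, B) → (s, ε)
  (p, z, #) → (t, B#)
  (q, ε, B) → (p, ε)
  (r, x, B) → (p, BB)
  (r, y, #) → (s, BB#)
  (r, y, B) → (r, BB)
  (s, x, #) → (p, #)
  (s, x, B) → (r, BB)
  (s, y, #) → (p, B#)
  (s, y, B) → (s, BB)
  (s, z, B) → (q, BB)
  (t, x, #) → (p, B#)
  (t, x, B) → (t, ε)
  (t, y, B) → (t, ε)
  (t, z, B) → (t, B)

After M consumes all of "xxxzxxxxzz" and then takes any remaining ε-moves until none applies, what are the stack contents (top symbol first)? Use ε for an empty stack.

(p, xxxzxxxxzz, #)
  read x, top #: go to p, push # → (p, xxzxxxxzz, #)
  read x, top #: go to p, push # → (p, xzxxxxzz, #)
  read x, top #: go to p, push # → (p, zxxxxzz, #)
  read z, top #: go to t, push B# → (t, xxxxzz, B#)
  read x, top B: go to t, push ε → (t, xxxzz, #)
  read x, top #: go to p, push B# → (p, xxzz, B#)
  read x, top B: go to p, push ε → (p, xzz, #)
  read x, top #: go to p, push # → (p, zz, #)
  read z, top #: go to t, push B# → (t, z, B#)
  read z, top B: go to t, push B → (t, ε, B#)
All input consumed in state t with stack B#.

B#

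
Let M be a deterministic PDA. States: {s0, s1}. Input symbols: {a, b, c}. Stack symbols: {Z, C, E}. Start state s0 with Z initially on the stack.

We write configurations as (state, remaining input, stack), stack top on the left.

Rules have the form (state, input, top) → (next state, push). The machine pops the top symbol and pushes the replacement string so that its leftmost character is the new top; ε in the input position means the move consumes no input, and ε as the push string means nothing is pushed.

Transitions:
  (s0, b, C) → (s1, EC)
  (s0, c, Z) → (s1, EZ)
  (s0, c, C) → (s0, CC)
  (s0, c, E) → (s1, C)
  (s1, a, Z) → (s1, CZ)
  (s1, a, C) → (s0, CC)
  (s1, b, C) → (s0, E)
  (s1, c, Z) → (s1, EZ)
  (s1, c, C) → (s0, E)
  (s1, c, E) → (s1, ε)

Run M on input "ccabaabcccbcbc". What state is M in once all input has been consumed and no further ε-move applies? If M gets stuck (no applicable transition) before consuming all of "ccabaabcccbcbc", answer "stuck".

(s0, ccabaabcccbcbc, Z) ⊢ (s1, cabaabcccbcbc, EZ) ⊢ (s1, abaabcccbcbc, Z) ⊢ (s1, baabcccbcbc, CZ) ⊢ (s0, aabcccbcbc, EZ)
No transition for (s0, a, top E); M blocks with input aabcccbcbc remaining.

stuck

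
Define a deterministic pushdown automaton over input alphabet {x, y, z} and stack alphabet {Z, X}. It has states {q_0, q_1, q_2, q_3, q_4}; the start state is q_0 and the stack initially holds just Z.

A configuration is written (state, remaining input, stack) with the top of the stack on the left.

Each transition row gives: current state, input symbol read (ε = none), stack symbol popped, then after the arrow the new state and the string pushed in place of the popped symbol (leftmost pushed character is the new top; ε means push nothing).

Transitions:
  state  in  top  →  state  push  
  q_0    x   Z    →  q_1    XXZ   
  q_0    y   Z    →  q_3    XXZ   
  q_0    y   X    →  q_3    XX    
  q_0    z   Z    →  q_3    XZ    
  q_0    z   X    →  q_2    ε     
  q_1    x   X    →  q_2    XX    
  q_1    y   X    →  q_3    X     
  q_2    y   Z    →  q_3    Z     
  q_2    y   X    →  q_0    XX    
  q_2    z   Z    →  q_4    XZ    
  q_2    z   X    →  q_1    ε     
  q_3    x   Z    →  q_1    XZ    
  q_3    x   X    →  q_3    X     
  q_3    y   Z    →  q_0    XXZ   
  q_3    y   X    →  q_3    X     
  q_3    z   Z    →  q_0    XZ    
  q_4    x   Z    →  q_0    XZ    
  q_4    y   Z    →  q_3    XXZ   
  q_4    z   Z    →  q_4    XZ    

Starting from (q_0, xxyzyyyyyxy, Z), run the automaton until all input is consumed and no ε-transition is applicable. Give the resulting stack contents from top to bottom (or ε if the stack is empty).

(q_0, xxyzyyyyyxy, Z) ⊢ (q_1, xyzyyyyyxy, XXZ) ⊢ (q_2, yzyyyyyxy, XXXZ) ⊢ (q_0, zyyyyyxy, XXXXZ) ⊢ (q_2, yyyyyxy, XXXZ) ⊢ (q_0, yyyyxy, XXXXZ) ⊢ (q_3, yyyxy, XXXXXZ) ⊢ (q_3, yyxy, XXXXXZ) ⊢ (q_3, yxy, XXXXXZ) ⊢ (q_3, xy, XXXXXZ) ⊢ (q_3, y, XXXXXZ) ⊢ (q_3, ε, XXXXXZ)
All input consumed in state q_3 with stack XXXXXZ.

XXXXXZ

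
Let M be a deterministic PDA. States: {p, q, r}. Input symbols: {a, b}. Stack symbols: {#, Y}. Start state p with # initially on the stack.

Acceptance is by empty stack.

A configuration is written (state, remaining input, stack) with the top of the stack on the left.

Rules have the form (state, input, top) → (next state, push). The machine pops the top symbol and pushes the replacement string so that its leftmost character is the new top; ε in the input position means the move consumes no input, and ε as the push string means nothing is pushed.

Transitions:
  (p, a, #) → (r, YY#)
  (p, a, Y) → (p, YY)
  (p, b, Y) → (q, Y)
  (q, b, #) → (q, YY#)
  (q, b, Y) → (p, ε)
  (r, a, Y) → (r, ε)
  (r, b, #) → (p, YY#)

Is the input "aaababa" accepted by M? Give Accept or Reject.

Reject

(p, aaababa, #)
  read a, top #: go to r, push YY# → (r, aababa, YY#)
  read a, top Y: go to r, push ε → (r, ababa, Y#)
  read a, top Y: go to r, push ε → (r, baba, #)
  read b, top #: go to p, push YY# → (p, aba, YY#)
  read a, top Y: go to p, push YY → (p, ba, YYY#)
  read b, top Y: go to q, push Y → (q, a, YYY#)
No transition applies at (q, a, YYY#); input not fully consumed.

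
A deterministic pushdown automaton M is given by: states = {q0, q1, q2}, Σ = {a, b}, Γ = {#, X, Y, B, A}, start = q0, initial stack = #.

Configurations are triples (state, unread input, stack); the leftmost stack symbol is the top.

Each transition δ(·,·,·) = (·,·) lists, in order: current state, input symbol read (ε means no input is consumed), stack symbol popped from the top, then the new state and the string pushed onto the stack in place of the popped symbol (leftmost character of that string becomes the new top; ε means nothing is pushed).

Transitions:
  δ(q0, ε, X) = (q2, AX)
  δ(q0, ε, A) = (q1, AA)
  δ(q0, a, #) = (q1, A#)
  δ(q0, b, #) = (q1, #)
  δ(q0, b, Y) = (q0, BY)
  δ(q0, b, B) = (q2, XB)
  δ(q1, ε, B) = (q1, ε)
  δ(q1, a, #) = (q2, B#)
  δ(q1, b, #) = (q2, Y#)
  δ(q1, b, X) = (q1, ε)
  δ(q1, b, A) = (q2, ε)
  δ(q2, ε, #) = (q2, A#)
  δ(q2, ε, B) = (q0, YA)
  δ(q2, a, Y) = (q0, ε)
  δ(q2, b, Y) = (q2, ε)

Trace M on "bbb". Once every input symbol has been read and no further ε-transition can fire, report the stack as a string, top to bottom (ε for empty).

(q0, bbb, #)
  read b, top #: go to q1, push # → (q1, bb, #)
  read b, top #: go to q2, push Y# → (q2, b, Y#)
  read b, top Y: go to q2, push ε → (q2, ε, #)
  ε-move, top #: go to q2, push A# → (q2, ε, A#)
All input consumed in state q2 with stack A#.

A#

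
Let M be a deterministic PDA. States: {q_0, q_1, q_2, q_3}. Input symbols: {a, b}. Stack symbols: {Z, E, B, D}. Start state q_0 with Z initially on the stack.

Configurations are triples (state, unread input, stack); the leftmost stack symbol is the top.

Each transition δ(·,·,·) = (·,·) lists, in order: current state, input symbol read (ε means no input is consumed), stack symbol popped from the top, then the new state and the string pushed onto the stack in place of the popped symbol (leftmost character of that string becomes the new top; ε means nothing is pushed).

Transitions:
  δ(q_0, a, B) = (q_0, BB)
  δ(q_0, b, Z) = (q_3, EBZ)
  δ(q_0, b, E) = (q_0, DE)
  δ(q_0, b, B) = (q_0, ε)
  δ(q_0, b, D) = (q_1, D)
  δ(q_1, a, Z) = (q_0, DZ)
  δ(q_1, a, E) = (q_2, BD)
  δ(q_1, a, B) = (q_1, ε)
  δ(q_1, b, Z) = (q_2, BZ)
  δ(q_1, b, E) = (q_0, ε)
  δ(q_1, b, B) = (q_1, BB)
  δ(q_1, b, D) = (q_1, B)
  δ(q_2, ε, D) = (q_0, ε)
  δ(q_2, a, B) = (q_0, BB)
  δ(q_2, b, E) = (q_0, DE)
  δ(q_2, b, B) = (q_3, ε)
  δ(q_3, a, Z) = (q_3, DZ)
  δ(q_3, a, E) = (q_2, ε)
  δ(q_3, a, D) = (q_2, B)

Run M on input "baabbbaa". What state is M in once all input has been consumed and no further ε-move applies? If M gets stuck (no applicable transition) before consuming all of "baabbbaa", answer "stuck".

(q_0, baabbbaa, Z)
  read b, top Z: go to q_3, push EBZ → (q_3, aabbbaa, EBZ)
  read a, top E: go to q_2, push ε → (q_2, abbbaa, BZ)
  read a, top B: go to q_0, push BB → (q_0, bbbaa, BBZ)
  read b, top B: go to q_0, push ε → (q_0, bbaa, BZ)
  read b, top B: go to q_0, push ε → (q_0, baa, Z)
  read b, top Z: go to q_3, push EBZ → (q_3, aa, EBZ)
  read a, top E: go to q_2, push ε → (q_2, a, BZ)
  read a, top B: go to q_0, push BB → (q_0, ε, BBZ)
All input consumed; M is in state q_0.

q_0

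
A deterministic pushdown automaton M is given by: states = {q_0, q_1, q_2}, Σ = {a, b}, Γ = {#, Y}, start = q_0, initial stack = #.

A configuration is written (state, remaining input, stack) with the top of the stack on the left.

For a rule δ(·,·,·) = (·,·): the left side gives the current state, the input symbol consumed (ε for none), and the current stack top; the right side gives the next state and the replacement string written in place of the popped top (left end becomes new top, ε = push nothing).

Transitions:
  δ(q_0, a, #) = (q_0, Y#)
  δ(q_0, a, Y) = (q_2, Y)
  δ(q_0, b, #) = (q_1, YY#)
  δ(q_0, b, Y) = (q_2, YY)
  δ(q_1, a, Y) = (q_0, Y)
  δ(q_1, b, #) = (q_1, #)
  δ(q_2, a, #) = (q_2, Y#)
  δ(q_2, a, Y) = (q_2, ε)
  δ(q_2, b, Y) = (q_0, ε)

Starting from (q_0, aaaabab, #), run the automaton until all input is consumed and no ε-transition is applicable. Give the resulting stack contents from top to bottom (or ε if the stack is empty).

YY#

(q_0, aaaabab, #) ⊢ (q_0, aaabab, Y#) ⊢ (q_2, aabab, Y#) ⊢ (q_2, abab, #) ⊢ (q_2, bab, Y#) ⊢ (q_0, ab, #) ⊢ (q_0, b, Y#) ⊢ (q_2, ε, YY#)
All input consumed in state q_2 with stack YY#.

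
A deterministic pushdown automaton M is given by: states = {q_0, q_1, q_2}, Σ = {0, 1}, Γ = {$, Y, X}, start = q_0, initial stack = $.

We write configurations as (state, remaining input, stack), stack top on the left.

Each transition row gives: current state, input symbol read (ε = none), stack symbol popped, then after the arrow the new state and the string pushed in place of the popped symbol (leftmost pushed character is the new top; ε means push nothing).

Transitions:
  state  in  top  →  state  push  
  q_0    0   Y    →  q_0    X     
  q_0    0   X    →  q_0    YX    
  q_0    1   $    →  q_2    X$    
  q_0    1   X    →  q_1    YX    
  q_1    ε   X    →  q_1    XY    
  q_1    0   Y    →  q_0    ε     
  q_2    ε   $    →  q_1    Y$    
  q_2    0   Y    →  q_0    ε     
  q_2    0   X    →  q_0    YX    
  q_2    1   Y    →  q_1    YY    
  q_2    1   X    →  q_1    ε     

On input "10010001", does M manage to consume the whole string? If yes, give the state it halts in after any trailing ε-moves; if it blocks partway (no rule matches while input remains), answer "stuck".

(q_0, 10010001, $)
  read 1, top $: go to q_2, push X$ → (q_2, 0010001, X$)
  read 0, top X: go to q_0, push YX → (q_0, 010001, YX$)
  read 0, top Y: go to q_0, push X → (q_0, 10001, XX$)
  read 1, top X: go to q_1, push YX → (q_1, 0001, YXX$)
  read 0, top Y: go to q_0, push ε → (q_0, 001, XX$)
  read 0, top X: go to q_0, push YX → (q_0, 01, YXX$)
  read 0, top Y: go to q_0, push X → (q_0, 1, XXX$)
  read 1, top X: go to q_1, push YX → (q_1, ε, YXXX$)
All input consumed; M is in state q_1.

q_1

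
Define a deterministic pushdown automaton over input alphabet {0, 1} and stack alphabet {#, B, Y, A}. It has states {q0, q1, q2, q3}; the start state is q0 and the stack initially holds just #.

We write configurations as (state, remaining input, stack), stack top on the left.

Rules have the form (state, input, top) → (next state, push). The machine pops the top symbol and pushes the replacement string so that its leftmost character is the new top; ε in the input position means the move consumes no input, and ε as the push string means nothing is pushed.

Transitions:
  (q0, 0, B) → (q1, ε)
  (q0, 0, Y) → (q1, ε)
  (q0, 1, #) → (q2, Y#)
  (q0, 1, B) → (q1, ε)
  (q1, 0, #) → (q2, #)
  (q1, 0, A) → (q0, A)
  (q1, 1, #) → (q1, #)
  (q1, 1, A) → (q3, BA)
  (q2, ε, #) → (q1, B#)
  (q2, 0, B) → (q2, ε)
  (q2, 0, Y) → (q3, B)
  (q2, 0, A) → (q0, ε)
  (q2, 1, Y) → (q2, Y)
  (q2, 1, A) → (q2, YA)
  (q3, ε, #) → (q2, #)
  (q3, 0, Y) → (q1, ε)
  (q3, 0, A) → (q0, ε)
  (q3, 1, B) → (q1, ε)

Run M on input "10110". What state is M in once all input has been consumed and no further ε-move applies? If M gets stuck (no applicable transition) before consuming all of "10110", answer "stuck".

(q0, 10110, #)
  read 1, top #: go to q2, push Y# → (q2, 0110, Y#)
  read 0, top Y: go to q3, push B → (q3, 110, B#)
  read 1, top B: go to q1, push ε → (q1, 10, #)
  read 1, top #: go to q1, push # → (q1, 0, #)
  read 0, top #: go to q2, push # → (q2, ε, #)
  ε-move, top #: go to q1, push B# → (q1, ε, B#)
All input consumed; M is in state q1.

q1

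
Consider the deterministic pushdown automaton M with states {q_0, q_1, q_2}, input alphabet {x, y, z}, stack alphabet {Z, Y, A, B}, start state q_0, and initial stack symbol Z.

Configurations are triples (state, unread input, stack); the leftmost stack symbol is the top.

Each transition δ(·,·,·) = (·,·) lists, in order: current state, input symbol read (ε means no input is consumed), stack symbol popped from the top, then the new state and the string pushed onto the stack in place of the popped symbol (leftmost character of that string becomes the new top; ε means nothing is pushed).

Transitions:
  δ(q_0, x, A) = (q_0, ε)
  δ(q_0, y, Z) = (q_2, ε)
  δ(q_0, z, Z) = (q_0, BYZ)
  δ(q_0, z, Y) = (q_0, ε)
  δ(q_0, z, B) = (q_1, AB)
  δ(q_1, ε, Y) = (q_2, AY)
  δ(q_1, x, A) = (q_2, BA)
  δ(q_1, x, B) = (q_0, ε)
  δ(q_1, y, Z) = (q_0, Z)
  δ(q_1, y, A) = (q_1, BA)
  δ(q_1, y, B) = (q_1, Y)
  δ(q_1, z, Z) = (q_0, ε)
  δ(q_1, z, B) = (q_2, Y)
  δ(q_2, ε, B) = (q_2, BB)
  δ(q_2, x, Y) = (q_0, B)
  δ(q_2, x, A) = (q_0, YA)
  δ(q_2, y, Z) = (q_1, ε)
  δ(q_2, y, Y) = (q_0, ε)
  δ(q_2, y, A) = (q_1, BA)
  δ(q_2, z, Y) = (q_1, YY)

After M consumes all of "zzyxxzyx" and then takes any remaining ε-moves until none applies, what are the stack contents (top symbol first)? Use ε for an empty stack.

ABYZ

(q_0, zzyxxzyx, Z) ⊢ (q_0, zyxxzyx, BYZ) ⊢ (q_1, yxxzyx, ABYZ) ⊢ (q_1, xxzyx, BABYZ) ⊢ (q_0, xzyx, ABYZ) ⊢ (q_0, zyx, BYZ) ⊢ (q_1, yx, ABYZ) ⊢ (q_1, x, BABYZ) ⊢ (q_0, ε, ABYZ)
All input consumed in state q_0 with stack ABYZ.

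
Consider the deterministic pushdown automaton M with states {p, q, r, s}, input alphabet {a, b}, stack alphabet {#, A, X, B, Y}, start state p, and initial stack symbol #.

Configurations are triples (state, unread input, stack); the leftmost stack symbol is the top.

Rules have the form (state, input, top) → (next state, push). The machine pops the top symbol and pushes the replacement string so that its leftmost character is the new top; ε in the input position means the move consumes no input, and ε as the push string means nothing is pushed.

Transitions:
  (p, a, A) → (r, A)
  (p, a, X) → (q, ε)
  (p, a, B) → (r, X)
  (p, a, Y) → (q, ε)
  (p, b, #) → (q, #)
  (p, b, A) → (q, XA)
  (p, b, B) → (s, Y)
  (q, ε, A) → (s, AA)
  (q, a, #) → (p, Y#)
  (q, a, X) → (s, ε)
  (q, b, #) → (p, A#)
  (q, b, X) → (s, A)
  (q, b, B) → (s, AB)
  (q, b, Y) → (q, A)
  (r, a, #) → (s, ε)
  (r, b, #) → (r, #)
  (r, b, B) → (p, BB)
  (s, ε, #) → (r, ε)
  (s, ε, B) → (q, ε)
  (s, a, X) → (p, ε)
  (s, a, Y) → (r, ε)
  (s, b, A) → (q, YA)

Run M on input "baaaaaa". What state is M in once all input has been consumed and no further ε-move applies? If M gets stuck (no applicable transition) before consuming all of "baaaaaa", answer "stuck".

(p, baaaaaa, #) ⊢ (q, aaaaaa, #) ⊢ (p, aaaaa, Y#) ⊢ (q, aaaa, #) ⊢ (p, aaa, Y#) ⊢ (q, aa, #) ⊢ (p, a, Y#) ⊢ (q, ε, #)
All input consumed; M is in state q.

q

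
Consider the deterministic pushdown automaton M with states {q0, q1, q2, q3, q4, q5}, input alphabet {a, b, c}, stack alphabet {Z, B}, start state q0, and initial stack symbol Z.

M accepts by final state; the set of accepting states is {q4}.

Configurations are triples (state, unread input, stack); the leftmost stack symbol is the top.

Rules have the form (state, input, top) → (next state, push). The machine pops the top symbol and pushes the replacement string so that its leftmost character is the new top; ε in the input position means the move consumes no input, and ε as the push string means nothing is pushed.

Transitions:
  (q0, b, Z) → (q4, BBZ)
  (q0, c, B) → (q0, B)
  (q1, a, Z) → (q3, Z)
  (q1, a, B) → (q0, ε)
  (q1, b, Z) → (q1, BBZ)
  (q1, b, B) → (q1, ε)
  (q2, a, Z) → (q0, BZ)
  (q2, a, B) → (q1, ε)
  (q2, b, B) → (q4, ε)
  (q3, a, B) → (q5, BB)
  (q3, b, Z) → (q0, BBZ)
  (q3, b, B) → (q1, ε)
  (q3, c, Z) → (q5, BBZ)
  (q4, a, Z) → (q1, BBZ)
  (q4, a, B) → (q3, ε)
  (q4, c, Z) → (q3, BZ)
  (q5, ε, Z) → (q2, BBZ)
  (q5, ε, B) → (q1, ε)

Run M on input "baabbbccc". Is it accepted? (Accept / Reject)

(q0, baabbbccc, Z)
  read b, top Z: go to q4, push BBZ → (q4, aabbbccc, BBZ)
  read a, top B: go to q3, push ε → (q3, abbbccc, BZ)
  read a, top B: go to q5, push BB → (q5, bbbccc, BBZ)
  ε-move, top B: go to q1, push ε → (q1, bbbccc, BZ)
  read b, top B: go to q1, push ε → (q1, bbccc, Z)
  read b, top Z: go to q1, push BBZ → (q1, bccc, BBZ)
  read b, top B: go to q1, push ε → (q1, ccc, BZ)
No transition applies at (q1, ccc, BZ); input not fully consumed.

Reject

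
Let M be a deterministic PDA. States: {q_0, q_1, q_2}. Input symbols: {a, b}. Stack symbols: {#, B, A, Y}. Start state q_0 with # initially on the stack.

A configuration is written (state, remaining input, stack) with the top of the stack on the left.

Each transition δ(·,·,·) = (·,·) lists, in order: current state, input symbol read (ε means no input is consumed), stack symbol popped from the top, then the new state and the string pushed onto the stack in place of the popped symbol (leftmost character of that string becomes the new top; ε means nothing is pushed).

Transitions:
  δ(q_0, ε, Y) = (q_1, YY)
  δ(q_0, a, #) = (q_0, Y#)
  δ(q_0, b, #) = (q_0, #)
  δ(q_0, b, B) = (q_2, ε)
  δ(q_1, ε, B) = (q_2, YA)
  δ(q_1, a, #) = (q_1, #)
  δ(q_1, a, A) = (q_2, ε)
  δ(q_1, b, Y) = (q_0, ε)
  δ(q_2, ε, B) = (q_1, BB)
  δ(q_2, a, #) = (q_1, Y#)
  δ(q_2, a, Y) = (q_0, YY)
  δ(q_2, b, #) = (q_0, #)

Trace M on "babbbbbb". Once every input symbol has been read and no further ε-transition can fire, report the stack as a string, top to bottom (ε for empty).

YY#

(q_0, babbbbbb, #)
  read b, top #: go to q_0, push # → (q_0, abbbbbb, #)
  read a, top #: go to q_0, push Y# → (q_0, bbbbbb, Y#)
  ε-move, top Y: go to q_1, push YY → (q_1, bbbbbb, YY#)
  read b, top Y: go to q_0, push ε → (q_0, bbbbb, Y#)
  ε-move, top Y: go to q_1, push YY → (q_1, bbbbb, YY#)
  read b, top Y: go to q_0, push ε → (q_0, bbbb, Y#)
  ε-move, top Y: go to q_1, push YY → (q_1, bbbb, YY#)
  read b, top Y: go to q_0, push ε → (q_0, bbb, Y#)
  ε-move, top Y: go to q_1, push YY → (q_1, bbb, YY#)
  read b, top Y: go to q_0, push ε → (q_0, bb, Y#)
  ε-move, top Y: go to q_1, push YY → (q_1, bb, YY#)
  read b, top Y: go to q_0, push ε → (q_0, b, Y#)
  ε-move, top Y: go to q_1, push YY → (q_1, b, YY#)
  read b, top Y: go to q_0, push ε → (q_0, ε, Y#)
  ε-move, top Y: go to q_1, push YY → (q_1, ε, YY#)
All input consumed in state q_1 with stack YY#.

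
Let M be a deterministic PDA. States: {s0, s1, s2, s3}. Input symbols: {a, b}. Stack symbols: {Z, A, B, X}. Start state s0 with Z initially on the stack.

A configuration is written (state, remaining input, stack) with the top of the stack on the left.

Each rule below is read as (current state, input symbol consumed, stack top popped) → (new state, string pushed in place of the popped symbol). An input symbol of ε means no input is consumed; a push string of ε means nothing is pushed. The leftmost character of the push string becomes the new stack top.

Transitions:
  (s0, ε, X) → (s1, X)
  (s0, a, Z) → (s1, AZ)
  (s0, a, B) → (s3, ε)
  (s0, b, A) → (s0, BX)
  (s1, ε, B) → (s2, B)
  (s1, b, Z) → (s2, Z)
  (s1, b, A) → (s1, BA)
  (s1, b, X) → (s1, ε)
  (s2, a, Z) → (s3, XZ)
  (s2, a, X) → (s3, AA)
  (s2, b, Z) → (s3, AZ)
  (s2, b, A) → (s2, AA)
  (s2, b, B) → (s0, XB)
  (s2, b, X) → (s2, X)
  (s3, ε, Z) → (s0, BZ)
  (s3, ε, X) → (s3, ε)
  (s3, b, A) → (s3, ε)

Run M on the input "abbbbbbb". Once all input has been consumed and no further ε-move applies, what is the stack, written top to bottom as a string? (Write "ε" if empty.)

(s0, abbbbbbb, Z)
  read a, top Z: go to s1, push AZ → (s1, bbbbbbb, AZ)
  read b, top A: go to s1, push BA → (s1, bbbbbb, BAZ)
  ε-move, top B: go to s2, push B → (s2, bbbbbb, BAZ)
  read b, top B: go to s0, push XB → (s0, bbbbb, XBAZ)
  ε-move, top X: go to s1, push X → (s1, bbbbb, XBAZ)
  read b, top X: go to s1, push ε → (s1, bbbb, BAZ)
  ε-move, top B: go to s2, push B → (s2, bbbb, BAZ)
  read b, top B: go to s0, push XB → (s0, bbb, XBAZ)
  ε-move, top X: go to s1, push X → (s1, bbb, XBAZ)
  read b, top X: go to s1, push ε → (s1, bb, BAZ)
  ε-move, top B: go to s2, push B → (s2, bb, BAZ)
  read b, top B: go to s0, push XB → (s0, b, XBAZ)
  ε-move, top X: go to s1, push X → (s1, b, XBAZ)
  read b, top X: go to s1, push ε → (s1, ε, BAZ)
  ε-move, top B: go to s2, push B → (s2, ε, BAZ)
All input consumed in state s2 with stack BAZ.

BAZ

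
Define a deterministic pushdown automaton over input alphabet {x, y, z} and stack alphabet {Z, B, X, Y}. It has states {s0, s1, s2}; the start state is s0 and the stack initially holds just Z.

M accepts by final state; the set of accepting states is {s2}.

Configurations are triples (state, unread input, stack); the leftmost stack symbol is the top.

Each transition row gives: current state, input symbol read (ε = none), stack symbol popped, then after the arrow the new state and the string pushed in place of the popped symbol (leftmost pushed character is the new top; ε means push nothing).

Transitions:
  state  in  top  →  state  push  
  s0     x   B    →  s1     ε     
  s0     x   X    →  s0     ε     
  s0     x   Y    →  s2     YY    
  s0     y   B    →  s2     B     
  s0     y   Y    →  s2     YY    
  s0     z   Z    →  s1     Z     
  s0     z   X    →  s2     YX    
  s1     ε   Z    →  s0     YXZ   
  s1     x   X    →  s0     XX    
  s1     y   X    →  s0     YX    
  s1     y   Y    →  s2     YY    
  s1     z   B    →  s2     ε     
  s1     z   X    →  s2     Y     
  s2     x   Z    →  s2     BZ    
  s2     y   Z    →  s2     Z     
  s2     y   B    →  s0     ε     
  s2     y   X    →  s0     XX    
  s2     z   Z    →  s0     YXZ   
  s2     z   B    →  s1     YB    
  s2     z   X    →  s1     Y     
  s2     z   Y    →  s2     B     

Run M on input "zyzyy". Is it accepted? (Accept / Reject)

(s0, zyzyy, Z)
  read z, top Z: go to s1, push Z → (s1, yzyy, Z)
  ε-move, top Z: go to s0, push YXZ → (s0, yzyy, YXZ)
  read y, top Y: go to s2, push YY → (s2, zyy, YYXZ)
  read z, top Y: go to s2, push B → (s2, yy, BYXZ)
  read y, top B: go to s0, push ε → (s0, y, YXZ)
  read y, top Y: go to s2, push YY → (s2, ε, YYXZ)
All input consumed; state s2 ∈ F.

Accept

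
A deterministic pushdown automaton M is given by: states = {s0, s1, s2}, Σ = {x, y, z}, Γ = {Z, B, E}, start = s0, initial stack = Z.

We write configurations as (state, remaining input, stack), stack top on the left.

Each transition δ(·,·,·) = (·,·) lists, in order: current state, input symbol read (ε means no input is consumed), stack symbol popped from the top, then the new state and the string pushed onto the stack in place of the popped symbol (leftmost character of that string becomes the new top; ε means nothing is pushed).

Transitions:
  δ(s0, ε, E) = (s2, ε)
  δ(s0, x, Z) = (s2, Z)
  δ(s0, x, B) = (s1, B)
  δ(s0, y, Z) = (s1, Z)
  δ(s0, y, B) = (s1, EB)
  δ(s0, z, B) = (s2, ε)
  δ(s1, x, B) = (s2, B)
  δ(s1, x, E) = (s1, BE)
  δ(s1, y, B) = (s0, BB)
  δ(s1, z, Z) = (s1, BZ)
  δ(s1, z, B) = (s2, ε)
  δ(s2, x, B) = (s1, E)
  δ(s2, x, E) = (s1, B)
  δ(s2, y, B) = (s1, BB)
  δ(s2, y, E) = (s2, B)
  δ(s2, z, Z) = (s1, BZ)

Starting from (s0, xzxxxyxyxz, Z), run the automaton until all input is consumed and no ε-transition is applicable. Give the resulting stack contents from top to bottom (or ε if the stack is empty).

BBEZ

(s0, xzxxxyxyxz, Z) ⊢ (s2, zxxxyxyxz, Z) ⊢ (s1, xxxyxyxz, BZ) ⊢ (s2, xxyxyxz, BZ) ⊢ (s1, xyxyxz, EZ) ⊢ (s1, yxyxz, BEZ) ⊢ (s0, xyxz, BBEZ) ⊢ (s1, yxz, BBEZ) ⊢ (s0, xz, BBBEZ) ⊢ (s1, z, BBBEZ) ⊢ (s2, ε, BBEZ)
All input consumed in state s2 with stack BBEZ.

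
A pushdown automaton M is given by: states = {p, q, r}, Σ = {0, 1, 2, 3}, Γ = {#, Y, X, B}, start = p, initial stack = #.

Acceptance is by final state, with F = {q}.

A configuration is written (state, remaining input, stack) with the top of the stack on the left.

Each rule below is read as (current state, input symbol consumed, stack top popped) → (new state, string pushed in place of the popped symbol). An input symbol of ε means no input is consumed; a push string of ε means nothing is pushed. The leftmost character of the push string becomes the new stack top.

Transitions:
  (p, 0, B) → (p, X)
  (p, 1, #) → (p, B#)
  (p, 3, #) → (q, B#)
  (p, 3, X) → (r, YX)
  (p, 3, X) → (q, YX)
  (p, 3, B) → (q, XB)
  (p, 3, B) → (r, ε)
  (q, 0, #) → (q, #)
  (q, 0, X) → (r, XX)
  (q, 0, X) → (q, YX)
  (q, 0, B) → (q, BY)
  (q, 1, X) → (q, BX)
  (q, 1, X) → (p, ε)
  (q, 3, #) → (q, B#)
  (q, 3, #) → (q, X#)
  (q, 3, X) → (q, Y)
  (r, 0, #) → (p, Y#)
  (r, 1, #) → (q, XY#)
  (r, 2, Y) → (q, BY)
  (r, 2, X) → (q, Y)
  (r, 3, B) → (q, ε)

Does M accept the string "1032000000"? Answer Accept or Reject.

Accept

One accepting computation: (p, 1032000000, #) ⊢ (p, 032000000, B#) ⊢ (p, 32000000, X#) ⊢ (r, 2000000, YX#) ⊢ (q, 000000, BYX#) ⊢ (q, 00000, BYYX#) ⊢ (q, 0000, BYYYX#) ⊢ (q, 000, BYYYYX#) ⊢ (q, 00, BYYYYYX#) ⊢ (q, 0, BYYYYYYX#) ⊢ (q, ε, BYYYYYYYX#)
All input consumed and state q ∈ F.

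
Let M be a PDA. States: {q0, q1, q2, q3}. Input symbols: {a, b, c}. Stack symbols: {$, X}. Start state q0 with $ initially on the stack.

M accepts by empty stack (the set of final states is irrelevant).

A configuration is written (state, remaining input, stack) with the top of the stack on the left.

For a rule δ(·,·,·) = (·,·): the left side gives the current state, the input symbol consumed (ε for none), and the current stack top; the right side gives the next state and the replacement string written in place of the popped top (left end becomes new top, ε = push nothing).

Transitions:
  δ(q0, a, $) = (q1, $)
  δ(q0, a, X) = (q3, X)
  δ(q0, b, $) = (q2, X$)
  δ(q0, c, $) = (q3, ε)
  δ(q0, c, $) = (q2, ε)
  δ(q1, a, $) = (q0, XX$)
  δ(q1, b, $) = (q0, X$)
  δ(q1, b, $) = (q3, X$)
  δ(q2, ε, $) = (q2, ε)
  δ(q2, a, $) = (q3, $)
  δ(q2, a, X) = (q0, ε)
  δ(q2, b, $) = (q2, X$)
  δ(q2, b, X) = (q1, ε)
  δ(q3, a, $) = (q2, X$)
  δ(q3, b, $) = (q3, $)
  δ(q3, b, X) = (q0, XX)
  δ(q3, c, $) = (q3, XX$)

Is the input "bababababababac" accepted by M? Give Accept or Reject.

One accepting computation: (q0, bababababababac, $) ⊢ (q2, ababababababac, X$) ⊢ (q0, babababababac, $) ⊢ (q2, abababababac, X$) ⊢ (q0, bababababac, $) ⊢ (q2, ababababac, X$) ⊢ (q0, babababac, $) ⊢ (q2, abababac, X$) ⊢ (q0, bababac, $) ⊢ (q2, ababac, X$) ⊢ (q0, babac, $) ⊢ (q2, abac, X$) ⊢ (q0, bac, $) ⊢ (q2, ac, X$) ⊢ (q0, c, $) ⊢ (q3, ε, ε)
All input consumed and the stack is empty.

Accept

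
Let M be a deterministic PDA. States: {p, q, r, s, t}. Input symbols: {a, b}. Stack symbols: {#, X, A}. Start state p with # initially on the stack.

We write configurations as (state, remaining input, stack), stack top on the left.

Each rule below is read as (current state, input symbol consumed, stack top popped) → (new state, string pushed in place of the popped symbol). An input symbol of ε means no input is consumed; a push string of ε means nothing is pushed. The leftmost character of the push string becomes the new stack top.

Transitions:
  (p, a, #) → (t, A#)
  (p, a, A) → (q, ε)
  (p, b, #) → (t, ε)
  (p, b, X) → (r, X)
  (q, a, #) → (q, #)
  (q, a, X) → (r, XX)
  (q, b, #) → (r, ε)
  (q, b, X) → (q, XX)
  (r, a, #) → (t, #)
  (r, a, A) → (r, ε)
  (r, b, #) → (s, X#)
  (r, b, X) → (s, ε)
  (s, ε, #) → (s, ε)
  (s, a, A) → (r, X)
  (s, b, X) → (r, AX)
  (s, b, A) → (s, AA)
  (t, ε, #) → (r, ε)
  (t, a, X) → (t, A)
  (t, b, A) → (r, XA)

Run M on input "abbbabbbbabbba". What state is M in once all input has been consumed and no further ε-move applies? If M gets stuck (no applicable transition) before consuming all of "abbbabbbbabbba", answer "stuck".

(p, abbbabbbbabbba, #) ⊢ (t, bbbabbbbabbba, A#) ⊢ (r, bbabbbbabbba, XA#) ⊢ (s, babbbbabbba, A#) ⊢ (s, abbbbabbba, AA#) ⊢ (r, bbbbabbba, XA#) ⊢ (s, bbbabbba, A#) ⊢ (s, bbabbba, AA#) ⊢ (s, babbba, AAA#) ⊢ (s, abbba, AAAA#) ⊢ (r, bbba, XAAA#) ⊢ (s, bba, AAA#) ⊢ (s, ba, AAAA#) ⊢ (s, a, AAAAA#) ⊢ (r, ε, XAAAA#)
All input consumed; M is in state r.

r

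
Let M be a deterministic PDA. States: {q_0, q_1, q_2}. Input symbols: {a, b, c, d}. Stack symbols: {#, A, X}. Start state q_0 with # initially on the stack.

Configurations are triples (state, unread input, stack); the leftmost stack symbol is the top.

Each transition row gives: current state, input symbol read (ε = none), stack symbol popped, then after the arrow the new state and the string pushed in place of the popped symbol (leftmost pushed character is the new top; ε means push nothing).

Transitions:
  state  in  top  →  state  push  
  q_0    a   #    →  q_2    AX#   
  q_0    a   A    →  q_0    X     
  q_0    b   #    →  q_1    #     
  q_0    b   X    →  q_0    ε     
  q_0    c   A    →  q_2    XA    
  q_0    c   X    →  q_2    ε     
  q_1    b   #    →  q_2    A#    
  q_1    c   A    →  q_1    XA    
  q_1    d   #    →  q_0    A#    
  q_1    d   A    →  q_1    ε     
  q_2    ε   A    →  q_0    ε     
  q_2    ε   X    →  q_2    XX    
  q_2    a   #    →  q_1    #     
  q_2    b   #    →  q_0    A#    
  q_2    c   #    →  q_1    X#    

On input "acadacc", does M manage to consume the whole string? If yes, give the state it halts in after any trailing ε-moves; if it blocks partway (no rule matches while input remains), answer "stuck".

q_1

(q_0, acadacc, #)
  read a, top #: go to q_2, push AX# → (q_2, cadacc, AX#)
  ε-move, top A: go to q_0, push ε → (q_0, cadacc, X#)
  read c, top X: go to q_2, push ε → (q_2, adacc, #)
  read a, top #: go to q_1, push # → (q_1, dacc, #)
  read d, top #: go to q_0, push A# → (q_0, acc, A#)
  read a, top A: go to q_0, push X → (q_0, cc, X#)
  read c, top X: go to q_2, push ε → (q_2, c, #)
  read c, top #: go to q_1, push X# → (q_1, ε, X#)
All input consumed; M is in state q_1.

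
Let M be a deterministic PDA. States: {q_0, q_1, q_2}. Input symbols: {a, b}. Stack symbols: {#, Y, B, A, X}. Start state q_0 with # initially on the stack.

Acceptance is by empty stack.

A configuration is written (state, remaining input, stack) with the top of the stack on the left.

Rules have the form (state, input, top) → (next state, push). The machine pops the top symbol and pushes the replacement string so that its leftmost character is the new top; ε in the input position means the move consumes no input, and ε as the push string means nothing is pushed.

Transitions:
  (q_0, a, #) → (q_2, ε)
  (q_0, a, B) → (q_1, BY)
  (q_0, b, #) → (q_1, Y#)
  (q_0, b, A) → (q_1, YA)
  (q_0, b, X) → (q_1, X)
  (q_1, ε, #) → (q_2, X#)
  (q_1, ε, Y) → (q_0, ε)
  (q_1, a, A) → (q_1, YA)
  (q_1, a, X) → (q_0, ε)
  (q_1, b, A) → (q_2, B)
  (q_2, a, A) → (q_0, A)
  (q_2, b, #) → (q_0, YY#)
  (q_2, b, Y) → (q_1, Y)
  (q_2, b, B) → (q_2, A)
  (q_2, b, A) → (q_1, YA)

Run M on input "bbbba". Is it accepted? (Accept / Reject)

Accept

(q_0, bbbba, #)
  read b, top #: go to q_1, push Y# → (q_1, bbba, Y#)
  ε-move, top Y: go to q_0, push ε → (q_0, bbba, #)
  read b, top #: go to q_1, push Y# → (q_1, bba, Y#)
  ε-move, top Y: go to q_0, push ε → (q_0, bba, #)
  read b, top #: go to q_1, push Y# → (q_1, ba, Y#)
  ε-move, top Y: go to q_0, push ε → (q_0, ba, #)
  read b, top #: go to q_1, push Y# → (q_1, a, Y#)
  ε-move, top Y: go to q_0, push ε → (q_0, a, #)
  read a, top #: go to q_2, push ε → (q_2, ε, ε)
All input consumed and the stack is empty.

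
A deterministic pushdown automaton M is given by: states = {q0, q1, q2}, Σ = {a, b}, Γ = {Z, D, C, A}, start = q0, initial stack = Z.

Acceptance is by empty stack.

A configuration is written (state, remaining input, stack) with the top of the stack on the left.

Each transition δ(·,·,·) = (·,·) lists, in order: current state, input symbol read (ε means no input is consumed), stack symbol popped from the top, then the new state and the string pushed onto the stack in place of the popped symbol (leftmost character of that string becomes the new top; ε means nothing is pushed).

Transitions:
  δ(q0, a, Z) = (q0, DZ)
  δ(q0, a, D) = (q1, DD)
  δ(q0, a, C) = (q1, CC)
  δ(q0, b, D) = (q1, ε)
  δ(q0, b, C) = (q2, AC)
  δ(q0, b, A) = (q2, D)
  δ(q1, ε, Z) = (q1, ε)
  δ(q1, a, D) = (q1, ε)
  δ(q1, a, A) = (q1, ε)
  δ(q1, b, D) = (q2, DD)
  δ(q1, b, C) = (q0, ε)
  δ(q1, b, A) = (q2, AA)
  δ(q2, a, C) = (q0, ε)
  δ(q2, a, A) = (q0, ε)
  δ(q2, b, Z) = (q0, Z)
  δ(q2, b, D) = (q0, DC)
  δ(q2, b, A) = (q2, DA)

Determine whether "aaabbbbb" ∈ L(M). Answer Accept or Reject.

(q0, aaabbbbb, Z)
  read a, top Z: go to q0, push DZ → (q0, aabbbbb, DZ)
  read a, top D: go to q1, push DD → (q1, abbbbb, DDZ)
  read a, top D: go to q1, push ε → (q1, bbbbb, DZ)
  read b, top D: go to q2, push DD → (q2, bbbb, DDZ)
  read b, top D: go to q0, push DC → (q0, bbb, DCDZ)
  read b, top D: go to q1, push ε → (q1, bb, CDZ)
  read b, top C: go to q0, push ε → (q0, b, DZ)
  read b, top D: go to q1, push ε → (q1, ε, Z)
  ε-move, top Z: go to q1, push ε → (q1, ε, ε)
All input consumed and the stack is empty.

Accept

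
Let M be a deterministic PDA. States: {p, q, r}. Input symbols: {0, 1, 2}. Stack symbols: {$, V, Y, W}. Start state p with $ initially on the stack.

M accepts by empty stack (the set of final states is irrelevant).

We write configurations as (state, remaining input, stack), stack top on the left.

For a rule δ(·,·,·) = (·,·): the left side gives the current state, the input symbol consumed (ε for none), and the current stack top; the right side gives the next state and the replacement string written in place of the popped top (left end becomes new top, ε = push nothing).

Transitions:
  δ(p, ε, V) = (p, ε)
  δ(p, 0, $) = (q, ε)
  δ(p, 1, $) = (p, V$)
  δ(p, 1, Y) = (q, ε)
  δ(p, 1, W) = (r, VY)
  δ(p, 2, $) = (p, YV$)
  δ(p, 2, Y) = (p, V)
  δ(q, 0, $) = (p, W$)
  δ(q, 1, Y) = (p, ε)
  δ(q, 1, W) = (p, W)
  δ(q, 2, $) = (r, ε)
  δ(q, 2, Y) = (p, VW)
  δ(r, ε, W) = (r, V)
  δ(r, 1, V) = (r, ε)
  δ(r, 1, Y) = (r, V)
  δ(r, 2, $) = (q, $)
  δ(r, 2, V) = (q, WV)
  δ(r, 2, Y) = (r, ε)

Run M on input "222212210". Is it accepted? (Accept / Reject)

Accept

(p, 222212210, $)
  read 2, top $: go to p, push YV$ → (p, 22212210, YV$)
  read 2, top Y: go to p, push V → (p, 2212210, VV$)
  ε-move, top V: go to p, push ε → (p, 2212210, V$)
  ε-move, top V: go to p, push ε → (p, 2212210, $)
  read 2, top $: go to p, push YV$ → (p, 212210, YV$)
  read 2, top Y: go to p, push V → (p, 12210, VV$)
  ε-move, top V: go to p, push ε → (p, 12210, V$)
  ε-move, top V: go to p, push ε → (p, 12210, $)
  read 1, top $: go to p, push V$ → (p, 2210, V$)
  ε-move, top V: go to p, push ε → (p, 2210, $)
  read 2, top $: go to p, push YV$ → (p, 210, YV$)
  read 2, top Y: go to p, push V → (p, 10, VV$)
  ε-move, top V: go to p, push ε → (p, 10, V$)
  ε-move, top V: go to p, push ε → (p, 10, $)
  read 1, top $: go to p, push V$ → (p, 0, V$)
  ε-move, top V: go to p, push ε → (p, 0, $)
  read 0, top $: go to q, push ε → (q, ε, ε)
All input consumed and the stack is empty.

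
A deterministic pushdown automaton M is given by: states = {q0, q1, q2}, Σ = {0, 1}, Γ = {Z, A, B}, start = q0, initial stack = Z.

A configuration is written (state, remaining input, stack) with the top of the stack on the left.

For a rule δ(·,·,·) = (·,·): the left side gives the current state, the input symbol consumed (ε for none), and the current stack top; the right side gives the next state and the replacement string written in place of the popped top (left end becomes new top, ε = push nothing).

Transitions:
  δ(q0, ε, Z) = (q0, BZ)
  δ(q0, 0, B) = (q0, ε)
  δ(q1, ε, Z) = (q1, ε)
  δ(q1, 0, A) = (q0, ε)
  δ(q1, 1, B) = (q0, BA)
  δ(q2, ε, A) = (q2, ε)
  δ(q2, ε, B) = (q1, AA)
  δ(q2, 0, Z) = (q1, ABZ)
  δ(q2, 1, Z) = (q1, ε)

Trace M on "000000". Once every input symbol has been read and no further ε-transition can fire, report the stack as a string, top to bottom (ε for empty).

BZ

(q0, 000000, Z) ⊢ (q0, 000000, BZ) ⊢ (q0, 00000, Z) ⊢ (q0, 00000, BZ) ⊢ (q0, 0000, Z) ⊢ (q0, 0000, BZ) ⊢ (q0, 000, Z) ⊢ (q0, 000, BZ) ⊢ (q0, 00, Z) ⊢ (q0, 00, BZ) ⊢ (q0, 0, Z) ⊢ (q0, 0, BZ) ⊢ (q0, ε, Z) ⊢ (q0, ε, BZ)
All input consumed in state q0 with stack BZ.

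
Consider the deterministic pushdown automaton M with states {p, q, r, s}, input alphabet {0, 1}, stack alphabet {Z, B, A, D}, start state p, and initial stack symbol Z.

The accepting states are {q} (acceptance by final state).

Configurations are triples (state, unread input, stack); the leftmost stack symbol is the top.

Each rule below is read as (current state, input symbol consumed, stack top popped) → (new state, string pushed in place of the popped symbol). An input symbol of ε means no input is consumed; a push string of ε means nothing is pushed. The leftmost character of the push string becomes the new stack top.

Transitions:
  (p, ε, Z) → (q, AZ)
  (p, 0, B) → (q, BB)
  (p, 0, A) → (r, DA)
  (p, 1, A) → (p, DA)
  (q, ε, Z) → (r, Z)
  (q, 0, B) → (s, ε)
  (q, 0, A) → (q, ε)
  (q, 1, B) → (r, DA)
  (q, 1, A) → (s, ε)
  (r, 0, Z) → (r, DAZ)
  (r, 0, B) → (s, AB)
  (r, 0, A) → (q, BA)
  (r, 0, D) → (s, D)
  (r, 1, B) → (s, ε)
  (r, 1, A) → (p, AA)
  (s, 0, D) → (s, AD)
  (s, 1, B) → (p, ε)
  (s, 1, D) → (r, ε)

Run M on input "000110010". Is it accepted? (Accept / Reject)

(p, 000110010, Z)
  ε-move, top Z: go to q, push AZ → (q, 000110010, AZ)
  read 0, top A: go to q, push ε → (q, 00110010, Z)
  ε-move, top Z: go to r, push Z → (r, 00110010, Z)
  read 0, top Z: go to r, push DAZ → (r, 0110010, DAZ)
  read 0, top D: go to s, push D → (s, 110010, DAZ)
  read 1, top D: go to r, push ε → (r, 10010, AZ)
  read 1, top A: go to p, push AA → (p, 0010, AAZ)
  read 0, top A: go to r, push DA → (r, 010, DAAZ)
  read 0, top D: go to s, push D → (s, 10, DAAZ)
  read 1, top D: go to r, push ε → (r, 0, AAZ)
  read 0, top A: go to q, push BA → (q, ε, BAAZ)
All input consumed; state q ∈ F.

Accept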